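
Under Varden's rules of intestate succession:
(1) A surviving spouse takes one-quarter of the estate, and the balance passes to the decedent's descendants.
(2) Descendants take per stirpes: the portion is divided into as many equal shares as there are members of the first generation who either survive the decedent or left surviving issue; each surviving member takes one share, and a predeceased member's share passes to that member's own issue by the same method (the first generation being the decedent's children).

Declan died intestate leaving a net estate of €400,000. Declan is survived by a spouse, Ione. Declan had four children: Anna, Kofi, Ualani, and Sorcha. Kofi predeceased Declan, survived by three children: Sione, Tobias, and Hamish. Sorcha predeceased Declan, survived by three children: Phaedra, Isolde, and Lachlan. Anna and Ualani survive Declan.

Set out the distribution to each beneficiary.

Ione takes one-quarter of €400,000 = €100,000. The remaining €300,000 passes to the descendants.
The descendants' portion (€300,000) is divided into 4 shares of €75,000: Anna and Ualani each take €75,000; Kofi's €75,000 share passes to Kofi's issue; Sorcha's €75,000 share passes to Sorcha's issue.
Kofi's share (€75,000) is divided into 3 shares of €25,000: Sione, Tobias, and Hamish each take €25,000.
Sorcha's share (€75,000) is divided into 3 shares of €25,000: Phaedra, Isolde, and Lachlan each take €25,000.

Ione: €100,000; Anna: €75,000; Sione: €25,000; Tobias: €25,000; Hamish: €25,000; Ualani: €75,000; Phaedra: €25,000; Isolde: €25,000; Lachlan: €25,000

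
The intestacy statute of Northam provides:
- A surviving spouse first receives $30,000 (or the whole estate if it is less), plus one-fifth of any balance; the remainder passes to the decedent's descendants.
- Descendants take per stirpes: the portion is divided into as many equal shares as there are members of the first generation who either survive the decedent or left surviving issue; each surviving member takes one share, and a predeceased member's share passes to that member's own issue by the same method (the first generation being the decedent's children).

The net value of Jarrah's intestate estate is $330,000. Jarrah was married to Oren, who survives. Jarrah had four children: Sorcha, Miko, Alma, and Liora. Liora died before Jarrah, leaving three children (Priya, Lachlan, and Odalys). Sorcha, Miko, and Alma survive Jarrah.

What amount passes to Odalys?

Odalys receives $20,000.

Oren first takes $30,000, leaving a balance of $300,000. Oren then takes one-fifth of the balance ($60,000), for a total of $90,000. The remaining $240,000 passes to the descendants.
The descendants' portion ($240,000) is divided into 4 shares of $60,000: Sorcha, Miko, and Alma each take $60,000; Liora's $60,000 share passes to Liora's issue.
Liora's share ($60,000) is divided into 3 shares of $20,000: Priya, Lachlan, and Odalys each take $20,000.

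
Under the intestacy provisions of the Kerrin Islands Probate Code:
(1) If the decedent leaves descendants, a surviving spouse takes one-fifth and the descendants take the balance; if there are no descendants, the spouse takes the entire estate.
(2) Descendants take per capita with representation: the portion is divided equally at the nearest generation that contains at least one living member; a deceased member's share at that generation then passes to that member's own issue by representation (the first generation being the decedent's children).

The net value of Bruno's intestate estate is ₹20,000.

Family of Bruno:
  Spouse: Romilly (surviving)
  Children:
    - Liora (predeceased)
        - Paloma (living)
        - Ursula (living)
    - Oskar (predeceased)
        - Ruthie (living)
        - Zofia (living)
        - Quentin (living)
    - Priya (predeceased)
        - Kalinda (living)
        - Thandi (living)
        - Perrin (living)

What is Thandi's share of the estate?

Thandi receives ₹2,000.

Romilly takes one-fifth of ₹20,000 = ₹4,000. The remaining ₹16,000 passes to the descendants.
No child survives, so the initial division is made at the grandchildren's generation.
The descendants' portion (₹16,000) is divided into 8 shares of ₹2,000: Paloma, Ursula, Ruthie, Zofia, Quentin, Kalinda, Thandi, and Perrin each take ₹2,000.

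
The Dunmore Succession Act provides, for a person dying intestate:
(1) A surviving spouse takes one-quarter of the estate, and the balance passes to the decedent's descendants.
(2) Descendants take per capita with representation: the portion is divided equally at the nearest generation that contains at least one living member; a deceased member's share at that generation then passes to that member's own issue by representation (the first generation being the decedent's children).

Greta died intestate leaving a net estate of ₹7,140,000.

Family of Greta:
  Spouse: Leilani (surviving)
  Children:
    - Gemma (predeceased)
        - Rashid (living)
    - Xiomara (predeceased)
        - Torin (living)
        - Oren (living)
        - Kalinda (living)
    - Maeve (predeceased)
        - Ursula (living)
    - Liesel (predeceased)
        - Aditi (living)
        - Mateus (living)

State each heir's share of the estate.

Leilani: ₹1,785,000; Rashid: ₹765,000; Torin: ₹765,000; Oren: ₹765,000; Kalinda: ₹765,000; Ursula: ₹765,000; Aditi: ₹765,000; Mateus: ₹765,000

Leilani takes one-quarter of ₹7,140,000 = ₹1,785,000. The remaining ₹5,355,000 passes to the descendants.
No child survives, so the initial division is made at the grandchildren's generation.
The descendants' portion (₹5,355,000) is divided into 7 shares of ₹765,000: Rashid, Torin, Oren, Kalinda, Ursula, Aditi, and Mateus each take ₹765,000.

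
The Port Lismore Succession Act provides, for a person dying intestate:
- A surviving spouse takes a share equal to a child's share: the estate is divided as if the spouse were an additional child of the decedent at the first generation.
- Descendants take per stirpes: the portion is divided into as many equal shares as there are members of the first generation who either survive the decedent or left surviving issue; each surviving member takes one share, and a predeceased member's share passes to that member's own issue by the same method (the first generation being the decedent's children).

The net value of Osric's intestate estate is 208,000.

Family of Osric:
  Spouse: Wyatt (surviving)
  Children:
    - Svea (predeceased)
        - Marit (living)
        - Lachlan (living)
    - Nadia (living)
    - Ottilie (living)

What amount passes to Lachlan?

The spouse counts as an additional share at the children's level, so there are 4 primary shares of 52,000. Wyatt takes one such share (52,000).
The children's combined portion (156,000) is divided into 3 shares of 52,000: Nadia and Ottilie each take 52,000; Svea's 52,000 share passes to Svea's issue.
Svea's share (52,000) is divided into 2 shares of 26,000: Marit and Lachlan each take 26,000.

Lachlan receives 26,000.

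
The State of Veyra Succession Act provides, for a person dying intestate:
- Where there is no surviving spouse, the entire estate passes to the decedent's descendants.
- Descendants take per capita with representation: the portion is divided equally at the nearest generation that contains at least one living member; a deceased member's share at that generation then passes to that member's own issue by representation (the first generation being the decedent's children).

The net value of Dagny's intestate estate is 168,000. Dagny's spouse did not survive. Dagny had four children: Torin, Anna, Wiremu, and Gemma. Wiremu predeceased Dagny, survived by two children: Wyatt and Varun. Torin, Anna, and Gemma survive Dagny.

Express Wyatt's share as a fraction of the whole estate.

Wyatt receives 1/8 of the estate.

The entire 168,000 passes to the descendants.
That amount (168,000) is divided into 4 shares of 42,000: Torin, Anna, and Gemma each take 42,000; Wiremu's 42,000 share passes to Wiremu's issue.
Wiremu's share (42,000) is divided into 2 shares of 21,000: Wyatt and Varun each take 21,000.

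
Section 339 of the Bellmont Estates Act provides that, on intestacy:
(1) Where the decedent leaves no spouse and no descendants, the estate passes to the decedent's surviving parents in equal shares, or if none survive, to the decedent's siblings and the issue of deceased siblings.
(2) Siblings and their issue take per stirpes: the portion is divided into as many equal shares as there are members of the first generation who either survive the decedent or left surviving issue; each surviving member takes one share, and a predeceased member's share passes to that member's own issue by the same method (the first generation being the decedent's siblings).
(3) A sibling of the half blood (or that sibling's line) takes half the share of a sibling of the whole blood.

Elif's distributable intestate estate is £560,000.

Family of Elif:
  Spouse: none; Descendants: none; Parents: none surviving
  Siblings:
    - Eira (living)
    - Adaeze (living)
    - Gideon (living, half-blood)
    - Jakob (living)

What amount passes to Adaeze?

The entire £560,000 passes to the siblings and their issue.
Counting each half-blood sibling's line as half a unit, there are 7/2 units in £560,000, so one unit is £160,000. Whole-blood lines (Eira, Adaeze, and Jakob) take £160,000 each; half-blood lines (Gideon) take £80,000 each.

Adaeze receives £160,000.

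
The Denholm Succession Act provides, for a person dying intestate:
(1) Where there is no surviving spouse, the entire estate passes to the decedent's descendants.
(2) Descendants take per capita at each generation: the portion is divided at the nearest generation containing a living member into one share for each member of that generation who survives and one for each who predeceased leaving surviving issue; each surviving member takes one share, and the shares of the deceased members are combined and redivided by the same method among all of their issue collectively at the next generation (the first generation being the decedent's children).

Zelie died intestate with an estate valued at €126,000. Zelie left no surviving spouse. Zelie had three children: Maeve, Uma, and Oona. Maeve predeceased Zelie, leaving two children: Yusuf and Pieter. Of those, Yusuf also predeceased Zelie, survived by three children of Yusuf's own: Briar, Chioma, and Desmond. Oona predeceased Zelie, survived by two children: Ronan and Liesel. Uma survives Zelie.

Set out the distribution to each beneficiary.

Briar: €7,000; Chioma: €7,000; Desmond: €7,000; Pieter: €21,000; Uma: €42,000; Ronan: €21,000; Liesel: €21,000

The entire €126,000 passes to the descendants.
That amount (€126,000) is divided at the children's generation into 3 shares of €42,000. Uma takes €42,000. The 2 shares of the deceased (Maeve and Oona) are combined into a pool of €84,000.
That pool (€84,000) is divided at the grandchildren's generation into 4 shares of €21,000. Pieter, Ronan, and Liesel each take €21,000. The remaining share for the deceased Yusuf (€21,000) is carried to the next generation.
That pool (€21,000) is divided at the great-grandchildren's generation equally among Briar, Chioma, and Desmond: €7,000 each.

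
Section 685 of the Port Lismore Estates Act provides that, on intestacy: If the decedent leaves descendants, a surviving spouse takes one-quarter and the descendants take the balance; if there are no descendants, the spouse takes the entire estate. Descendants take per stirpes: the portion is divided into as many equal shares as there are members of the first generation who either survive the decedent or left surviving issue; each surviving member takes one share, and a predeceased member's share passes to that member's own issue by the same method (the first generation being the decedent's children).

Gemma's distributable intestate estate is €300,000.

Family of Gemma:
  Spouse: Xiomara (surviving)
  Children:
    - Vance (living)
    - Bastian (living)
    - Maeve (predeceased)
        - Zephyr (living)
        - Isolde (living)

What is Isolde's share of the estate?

Xiomara takes one-quarter of €300,000 = €75,000. The remaining €225,000 passes to the descendants.
The descendants' portion (€225,000) is divided into 3 shares of €75,000: Vance and Bastian each take €75,000; Maeve's €75,000 share passes to Maeve's issue.
Maeve's share (€75,000) is divided into 2 shares of €37,500: Zephyr and Isolde each take €37,500.

Isolde receives €37,500.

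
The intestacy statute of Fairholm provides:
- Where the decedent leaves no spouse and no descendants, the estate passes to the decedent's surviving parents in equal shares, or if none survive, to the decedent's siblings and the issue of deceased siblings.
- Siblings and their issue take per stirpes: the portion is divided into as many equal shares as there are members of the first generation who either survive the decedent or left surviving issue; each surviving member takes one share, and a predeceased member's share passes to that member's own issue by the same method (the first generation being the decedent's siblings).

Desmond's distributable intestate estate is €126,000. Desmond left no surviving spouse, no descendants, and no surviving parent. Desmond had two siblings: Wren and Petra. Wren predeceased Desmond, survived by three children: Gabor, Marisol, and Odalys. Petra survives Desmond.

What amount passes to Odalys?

Odalys receives €21,000.

The entire €126,000 passes to the siblings and their issue.
That amount (€126,000) is divided into 2 shares of €63,000: Petra takes €63,000; Wren's €63,000 share passes to Wren's issue.
Wren's share (€63,000) is divided into 3 shares of €21,000: Gabor, Marisol, and Odalys each take €21,000.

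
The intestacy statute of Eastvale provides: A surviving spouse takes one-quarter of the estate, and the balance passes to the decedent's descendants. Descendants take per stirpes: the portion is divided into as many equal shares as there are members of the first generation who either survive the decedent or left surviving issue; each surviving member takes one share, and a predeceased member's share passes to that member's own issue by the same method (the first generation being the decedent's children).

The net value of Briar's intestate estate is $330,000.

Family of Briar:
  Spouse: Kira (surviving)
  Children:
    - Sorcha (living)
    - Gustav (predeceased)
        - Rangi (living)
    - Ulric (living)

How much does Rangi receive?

Rangi receives $82,500.

Kira takes one-quarter of $330,000 = $82,500. The remaining $247,500 passes to the descendants.
The descendants' portion ($247,500) is divided into 3 shares of $82,500: Sorcha and Ulric each take $82,500; Gustav's $82,500 share passes to Gustav's issue.
Gustav's share ($82,500) passes entirely to Rangi.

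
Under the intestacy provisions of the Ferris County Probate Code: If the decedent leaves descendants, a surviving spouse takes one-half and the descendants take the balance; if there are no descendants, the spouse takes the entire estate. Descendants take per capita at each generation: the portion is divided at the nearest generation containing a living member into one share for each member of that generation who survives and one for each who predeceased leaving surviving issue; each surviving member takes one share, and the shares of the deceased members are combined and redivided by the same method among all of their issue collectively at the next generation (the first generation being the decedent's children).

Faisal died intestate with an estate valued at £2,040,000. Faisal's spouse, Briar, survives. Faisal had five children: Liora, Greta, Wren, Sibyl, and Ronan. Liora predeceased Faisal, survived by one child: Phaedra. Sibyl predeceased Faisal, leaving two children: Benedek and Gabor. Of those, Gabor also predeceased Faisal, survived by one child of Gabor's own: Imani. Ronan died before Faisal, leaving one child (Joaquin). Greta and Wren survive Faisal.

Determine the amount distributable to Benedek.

Briar takes one-half of £2,040,000 = £1,020,000. The remaining £1,020,000 passes to the descendants.
The descendants' portion (£1,020,000) is divided at the children's generation into 5 shares of £204,000. Greta and Wren each take £204,000. The 3 shares of the deceased (Liora, Sibyl, and Ronan) are combined into a pool of £612,000.
That pool (£612,000) is divided at the grandchildren's generation into 4 shares of £153,000. Phaedra, Benedek, and Joaquin each take £153,000. The remaining share for the deceased Gabor (£153,000) is carried to the next generation.
That pool (£153,000) passes entirely to Imani, the sole taker at the great-grandchildren's generation.

Benedek receives £153,000.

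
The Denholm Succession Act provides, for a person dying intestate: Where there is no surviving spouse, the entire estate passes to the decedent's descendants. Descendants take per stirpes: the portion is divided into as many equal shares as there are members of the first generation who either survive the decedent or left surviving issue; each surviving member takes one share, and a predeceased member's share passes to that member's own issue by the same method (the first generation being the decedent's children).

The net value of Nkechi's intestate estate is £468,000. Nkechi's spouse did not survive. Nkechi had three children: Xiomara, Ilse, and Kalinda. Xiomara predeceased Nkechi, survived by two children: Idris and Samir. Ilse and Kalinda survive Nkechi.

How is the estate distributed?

Idris: £78,000; Samir: £78,000; Ilse: £156,000; Kalinda: £156,000

The entire £468,000 passes to the descendants.
That amount (£468,000) is divided into 3 shares of £156,000: Ilse and Kalinda each take £156,000; Xiomara's £156,000 share passes to Xiomara's issue.
Xiomara's share (£156,000) is divided into 2 shares of £78,000: Idris and Samir each take £78,000.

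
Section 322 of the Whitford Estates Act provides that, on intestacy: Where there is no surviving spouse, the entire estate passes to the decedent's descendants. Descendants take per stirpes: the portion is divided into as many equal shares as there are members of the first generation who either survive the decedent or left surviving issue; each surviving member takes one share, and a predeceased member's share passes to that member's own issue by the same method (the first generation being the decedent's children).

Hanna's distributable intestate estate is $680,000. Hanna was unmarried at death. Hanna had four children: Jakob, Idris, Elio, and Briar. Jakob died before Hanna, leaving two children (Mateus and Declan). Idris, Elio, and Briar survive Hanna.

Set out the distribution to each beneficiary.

The entire $680,000 passes to the descendants.
That amount ($680,000) is divided into 4 shares of $170,000: Idris, Elio, and Briar each take $170,000; Jakob's $170,000 share passes to Jakob's issue.
Jakob's share ($170,000) is divided into 2 shares of $85,000: Mateus and Declan each take $85,000.

Mateus: $85,000; Declan: $85,000; Idris: $170,000; Elio: $170,000; Briar: $170,000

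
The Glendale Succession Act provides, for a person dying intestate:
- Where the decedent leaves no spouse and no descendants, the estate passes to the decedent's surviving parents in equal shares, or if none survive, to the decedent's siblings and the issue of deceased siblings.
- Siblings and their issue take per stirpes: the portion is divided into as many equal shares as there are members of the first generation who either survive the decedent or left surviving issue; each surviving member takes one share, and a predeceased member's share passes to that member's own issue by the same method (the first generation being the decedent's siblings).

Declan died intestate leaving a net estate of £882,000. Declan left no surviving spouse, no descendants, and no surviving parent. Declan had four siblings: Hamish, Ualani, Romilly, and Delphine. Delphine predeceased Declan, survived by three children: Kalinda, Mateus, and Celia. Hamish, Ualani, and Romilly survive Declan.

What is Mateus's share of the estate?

Mateus receives £73,500.

The entire £882,000 passes to the siblings and their issue.
That amount (£882,000) is divided into 4 shares of £220,500: Hamish, Ualani, and Romilly each take £220,500; Delphine's £220,500 share passes to Delphine's issue.
Delphine's share (£220,500) is divided into 3 shares of £73,500: Kalinda, Mateus, and Celia each take £73,500.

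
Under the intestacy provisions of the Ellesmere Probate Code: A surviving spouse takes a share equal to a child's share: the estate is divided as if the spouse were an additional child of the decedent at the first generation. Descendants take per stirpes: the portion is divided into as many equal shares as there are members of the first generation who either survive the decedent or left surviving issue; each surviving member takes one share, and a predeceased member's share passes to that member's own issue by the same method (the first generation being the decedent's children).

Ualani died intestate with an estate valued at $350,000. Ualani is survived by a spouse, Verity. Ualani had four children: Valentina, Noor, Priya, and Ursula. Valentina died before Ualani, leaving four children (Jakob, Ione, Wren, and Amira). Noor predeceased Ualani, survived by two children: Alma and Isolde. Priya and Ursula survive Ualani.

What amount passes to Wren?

The spouse counts as an additional share at the children's level, so there are 5 primary shares of $70,000. Verity takes one such share ($70,000).
The children's combined portion ($280,000) is divided into 4 shares of $70,000: Priya and Ursula each take $70,000; Valentina's $70,000 share passes to Valentina's issue; Noor's $70,000 share passes to Noor's issue.
Valentina's share ($70,000) is divided into 4 shares of $17,500: Jakob, Ione, Wren, and Amira each take $17,500.
Noor's share ($70,000) is divided into 2 shares of $35,000: Alma and Isolde each take $35,000.

Wren receives $17,500.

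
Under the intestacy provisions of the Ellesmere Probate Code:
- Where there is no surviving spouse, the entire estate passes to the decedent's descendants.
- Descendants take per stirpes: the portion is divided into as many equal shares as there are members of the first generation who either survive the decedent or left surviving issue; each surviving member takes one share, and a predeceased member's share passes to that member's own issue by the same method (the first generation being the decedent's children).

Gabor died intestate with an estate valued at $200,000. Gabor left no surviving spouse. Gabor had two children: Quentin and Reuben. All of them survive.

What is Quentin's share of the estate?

Quentin receives $100,000.

The entire $200,000 passes to the descendants.
That amount ($200,000) is divided into 2 shares of $100,000: Quentin and Reuben each take $100,000.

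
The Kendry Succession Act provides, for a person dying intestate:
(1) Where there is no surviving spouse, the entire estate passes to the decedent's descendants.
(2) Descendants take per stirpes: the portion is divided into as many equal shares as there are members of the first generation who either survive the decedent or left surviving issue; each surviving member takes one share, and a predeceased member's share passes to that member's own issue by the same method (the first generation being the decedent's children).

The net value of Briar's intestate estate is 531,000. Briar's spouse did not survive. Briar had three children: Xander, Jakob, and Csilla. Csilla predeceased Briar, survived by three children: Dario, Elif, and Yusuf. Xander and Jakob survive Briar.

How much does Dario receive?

The entire 531,000 passes to the descendants.
That amount (531,000) is divided into 3 shares of 177,000: Xander and Jakob each take 177,000; Csilla's 177,000 share passes to Csilla's issue.
Csilla's share (177,000) is divided into 3 shares of 59,000: Dario, Elif, and Yusuf each take 59,000.

Dario receives 59,000.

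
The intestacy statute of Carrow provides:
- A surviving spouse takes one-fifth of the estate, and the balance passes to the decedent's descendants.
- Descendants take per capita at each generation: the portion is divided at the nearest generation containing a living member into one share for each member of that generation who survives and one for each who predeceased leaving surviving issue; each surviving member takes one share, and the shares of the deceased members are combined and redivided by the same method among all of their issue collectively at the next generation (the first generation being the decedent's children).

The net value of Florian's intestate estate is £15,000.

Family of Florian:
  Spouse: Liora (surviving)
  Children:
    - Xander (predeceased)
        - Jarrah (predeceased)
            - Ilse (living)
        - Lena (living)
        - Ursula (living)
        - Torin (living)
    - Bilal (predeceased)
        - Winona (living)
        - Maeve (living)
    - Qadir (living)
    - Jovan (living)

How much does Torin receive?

Torin receives £1,000.

Liora takes one-fifth of £15,000 = £3,000. The remaining £12,000 passes to the descendants.
The descendants' portion (£12,000) is divided at the children's generation into 4 shares of £3,000. Qadir and Jovan each take £3,000. The 2 shares of the deceased (Xander and Bilal) are combined into a pool of £6,000.
That pool (£6,000) is divided at the grandchildren's generation into 6 shares of £1,000. Lena, Ursula, Torin, Winona, and Maeve each take £1,000. The remaining share for the deceased Jarrah (£1,000) is carried to the next generation.
That pool (£1,000) passes entirely to Ilse, the sole taker at the great-grandchildren's generation.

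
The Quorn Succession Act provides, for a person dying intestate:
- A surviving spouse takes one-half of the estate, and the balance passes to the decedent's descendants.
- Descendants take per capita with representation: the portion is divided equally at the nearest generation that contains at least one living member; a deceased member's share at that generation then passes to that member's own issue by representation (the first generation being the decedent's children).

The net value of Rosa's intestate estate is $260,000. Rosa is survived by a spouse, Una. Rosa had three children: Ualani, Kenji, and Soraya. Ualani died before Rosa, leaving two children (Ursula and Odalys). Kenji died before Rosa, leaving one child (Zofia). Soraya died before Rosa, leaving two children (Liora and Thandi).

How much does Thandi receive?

Thandi receives $26,000.

Una takes one-half of $260,000 = $130,000. The remaining $130,000 passes to the descendants.
No child survives, so the initial division is made at the grandchildren's generation.
The descendants' portion ($130,000) is divided into 5 shares of $26,000: Ursula, Odalys, Zofia, Liora, and Thandi each take $26,000.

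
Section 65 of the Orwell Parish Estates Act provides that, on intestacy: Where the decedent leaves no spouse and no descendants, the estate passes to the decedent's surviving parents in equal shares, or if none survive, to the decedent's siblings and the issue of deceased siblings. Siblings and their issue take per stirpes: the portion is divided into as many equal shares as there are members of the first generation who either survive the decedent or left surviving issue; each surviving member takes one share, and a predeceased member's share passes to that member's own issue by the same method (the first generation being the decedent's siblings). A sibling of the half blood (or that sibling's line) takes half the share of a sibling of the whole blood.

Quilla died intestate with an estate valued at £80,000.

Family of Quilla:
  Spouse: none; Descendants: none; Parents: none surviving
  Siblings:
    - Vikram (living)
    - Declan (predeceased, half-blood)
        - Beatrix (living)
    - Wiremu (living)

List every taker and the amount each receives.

The entire £80,000 passes to the siblings and their issue.
Counting each half-blood sibling's line as half a unit, there are 5/2 units in £80,000, so one unit is £32,000. Whole-blood lines (Vikram and Wiremu) take £32,000 each; half-blood lines (Declan) take £16,000 each.
Declan's share (£16,000) passes entirely to Beatrix.

Vikram: £32,000; Beatrix: £16,000; Wiremu: £32,000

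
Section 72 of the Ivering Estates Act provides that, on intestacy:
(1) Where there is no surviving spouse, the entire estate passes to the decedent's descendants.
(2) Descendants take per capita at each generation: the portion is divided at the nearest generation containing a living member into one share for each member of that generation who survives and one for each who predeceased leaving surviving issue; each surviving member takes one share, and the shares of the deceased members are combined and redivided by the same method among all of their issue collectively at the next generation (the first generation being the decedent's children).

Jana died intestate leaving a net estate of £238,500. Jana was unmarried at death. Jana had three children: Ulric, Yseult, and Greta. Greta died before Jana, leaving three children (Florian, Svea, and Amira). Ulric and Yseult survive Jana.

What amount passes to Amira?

The entire £238,500 passes to the descendants.
That amount (£238,500) is divided at the children's generation into 3 shares of £79,500. Ulric and Yseult each take £79,500. The remaining share for the deceased Greta (£79,500) is carried to the next generation.
That pool (£79,500) is divided at the grandchildren's generation equally among Florian, Svea, and Amira: £26,500 each.

Amira receives £26,500.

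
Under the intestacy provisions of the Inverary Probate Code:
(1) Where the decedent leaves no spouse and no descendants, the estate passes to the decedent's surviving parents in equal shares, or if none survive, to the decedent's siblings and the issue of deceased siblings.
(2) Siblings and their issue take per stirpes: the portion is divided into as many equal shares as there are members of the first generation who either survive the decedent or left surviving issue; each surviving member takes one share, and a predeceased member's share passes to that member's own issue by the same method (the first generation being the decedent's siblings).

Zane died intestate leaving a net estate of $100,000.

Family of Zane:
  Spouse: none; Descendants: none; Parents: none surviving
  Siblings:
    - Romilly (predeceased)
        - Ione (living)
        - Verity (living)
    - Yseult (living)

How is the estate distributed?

Ione: $25,000; Verity: $25,000; Yseult: $50,000

The entire $100,000 passes to the siblings and their issue.
That amount ($100,000) is divided into 2 shares of $50,000: Yseult takes $50,000; Romilly's $50,000 share passes to Romilly's issue.
Romilly's share ($50,000) is divided into 2 shares of $25,000: Ione and Verity each take $25,000.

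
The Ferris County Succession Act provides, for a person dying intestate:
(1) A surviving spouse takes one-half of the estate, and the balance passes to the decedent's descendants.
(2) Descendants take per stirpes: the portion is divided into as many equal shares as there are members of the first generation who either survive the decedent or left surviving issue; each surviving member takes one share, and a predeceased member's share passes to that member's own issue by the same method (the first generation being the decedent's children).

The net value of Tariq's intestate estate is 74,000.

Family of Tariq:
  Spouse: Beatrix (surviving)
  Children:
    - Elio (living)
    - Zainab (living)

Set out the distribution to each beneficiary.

Beatrix takes one-half of 74,000 = 37,000. The remaining 37,000 passes to the descendants.
The descendants' portion (37,000) is divided into 2 shares of 18,500: Elio and Zainab each take 18,500.

Beatrix: 37,000; Elio: 18,500; Zainab: 18,500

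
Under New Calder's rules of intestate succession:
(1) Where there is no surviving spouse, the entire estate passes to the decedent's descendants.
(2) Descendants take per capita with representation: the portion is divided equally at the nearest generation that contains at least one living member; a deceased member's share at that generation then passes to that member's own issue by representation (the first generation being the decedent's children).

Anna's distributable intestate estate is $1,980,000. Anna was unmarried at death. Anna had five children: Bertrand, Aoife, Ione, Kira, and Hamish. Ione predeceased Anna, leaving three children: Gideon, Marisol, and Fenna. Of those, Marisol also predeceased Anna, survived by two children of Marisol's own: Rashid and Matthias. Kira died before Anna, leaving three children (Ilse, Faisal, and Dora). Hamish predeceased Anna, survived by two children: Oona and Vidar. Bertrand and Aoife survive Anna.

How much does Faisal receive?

The entire $1,980,000 passes to the descendants.
That amount ($1,980,000) is divided into 5 shares of $396,000: Bertrand and Aoife each take $396,000; Ione's $396,000 share passes to Ione's issue; Kira's $396,000 share passes to Kira's issue; Hamish's $396,000 share passes to Hamish's issue.
Ione's share ($396,000) is divided into 3 shares of $132,000: Gideon and Fenna each take $132,000; Marisol's $132,000 share passes to Marisol's issue.
Marisol's share ($132,000) is divided into 2 shares of $66,000: Rashid and Matthias each take $66,000.
Kira's share ($396,000) is divided into 3 shares of $132,000: Ilse, Faisal, and Dora each take $132,000.
Hamish's share ($396,000) is divided into 2 shares of $198,000: Oona and Vidar each take $198,000.

Faisal receives $132,000.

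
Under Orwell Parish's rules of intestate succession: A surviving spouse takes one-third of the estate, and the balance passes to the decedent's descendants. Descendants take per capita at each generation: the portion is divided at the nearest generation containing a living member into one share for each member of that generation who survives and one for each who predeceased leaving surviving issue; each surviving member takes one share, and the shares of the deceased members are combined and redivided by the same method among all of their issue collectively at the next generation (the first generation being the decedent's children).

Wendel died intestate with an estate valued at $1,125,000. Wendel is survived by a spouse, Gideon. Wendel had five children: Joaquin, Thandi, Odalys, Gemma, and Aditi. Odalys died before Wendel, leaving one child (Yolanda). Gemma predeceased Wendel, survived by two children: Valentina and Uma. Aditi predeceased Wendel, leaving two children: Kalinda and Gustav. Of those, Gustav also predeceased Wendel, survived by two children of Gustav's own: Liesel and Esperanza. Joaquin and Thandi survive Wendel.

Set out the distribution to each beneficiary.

Gideon: $375,000; Joaquin: $150,000; Thandi: $150,000; Yolanda: $90,000; Valentina: $90,000; Uma: $90,000; Kalinda: $90,000; Liesel: $45,000; Esperanza: $45,000

Gideon takes one-third of $1,125,000 = $375,000. The remaining $750,000 passes to the descendants.
The descendants' portion ($750,000) is divided at the children's generation into 5 shares of $150,000. Joaquin and Thandi each take $150,000. The 3 shares of the deceased (Odalys, Gemma, and Aditi) are combined into a pool of $450,000.
That pool ($450,000) is divided at the grandchildren's generation into 5 shares of $90,000. Yolanda, Valentina, Uma, and Kalinda each take $90,000. The remaining share for the deceased Gustav ($90,000) is carried to the next generation.
That pool ($90,000) is divided at the great-grandchildren's generation equally among Liesel and Esperanza: $45,000 each.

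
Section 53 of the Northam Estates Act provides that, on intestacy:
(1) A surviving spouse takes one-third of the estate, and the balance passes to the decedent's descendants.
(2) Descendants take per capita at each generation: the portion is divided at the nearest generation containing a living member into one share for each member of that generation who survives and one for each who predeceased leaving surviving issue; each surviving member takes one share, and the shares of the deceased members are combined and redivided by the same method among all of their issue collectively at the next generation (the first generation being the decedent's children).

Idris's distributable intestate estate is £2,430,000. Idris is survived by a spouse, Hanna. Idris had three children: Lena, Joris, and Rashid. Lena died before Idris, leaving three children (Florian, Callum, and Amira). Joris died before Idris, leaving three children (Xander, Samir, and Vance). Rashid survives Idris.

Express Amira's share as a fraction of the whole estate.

Hanna takes one-third of £2,430,000 = £810,000. The remaining £1,620,000 passes to the descendants.
The descendants' portion (£1,620,000) is divided at the children's generation into 3 shares of £540,000. Rashid takes £540,000. The 2 shares of the deceased (Lena and Joris) are combined into a pool of £1,080,000.
That pool (£1,080,000) is divided at the grandchildren's generation equally among Florian, Callum, Amira, Xander, Samir, and Vance: £180,000 each.

Amira receives 2/27 of the estate.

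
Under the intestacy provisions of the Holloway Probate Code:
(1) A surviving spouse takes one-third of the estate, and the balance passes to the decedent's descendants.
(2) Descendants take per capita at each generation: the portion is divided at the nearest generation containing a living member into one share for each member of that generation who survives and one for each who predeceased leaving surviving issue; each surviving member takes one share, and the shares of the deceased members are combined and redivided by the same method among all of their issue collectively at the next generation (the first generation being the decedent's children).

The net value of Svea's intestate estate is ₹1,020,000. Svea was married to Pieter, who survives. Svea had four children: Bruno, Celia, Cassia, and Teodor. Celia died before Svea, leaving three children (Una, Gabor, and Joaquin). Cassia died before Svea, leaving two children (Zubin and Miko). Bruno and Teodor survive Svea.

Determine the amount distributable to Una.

Pieter takes one-third of ₹1,020,000 = ₹340,000. The remaining ₹680,000 passes to the descendants.
The descendants' portion (₹680,000) is divided at the children's generation into 4 shares of ₹170,000. Bruno and Teodor each take ₹170,000. The 2 shares of the deceased (Celia and Cassia) are combined into a pool of ₹340,000.
That pool (₹340,000) is divided at the grandchildren's generation equally among Una, Gabor, Joaquin, Zubin, and Miko: ₹68,000 each.

Una receives ₹68,000.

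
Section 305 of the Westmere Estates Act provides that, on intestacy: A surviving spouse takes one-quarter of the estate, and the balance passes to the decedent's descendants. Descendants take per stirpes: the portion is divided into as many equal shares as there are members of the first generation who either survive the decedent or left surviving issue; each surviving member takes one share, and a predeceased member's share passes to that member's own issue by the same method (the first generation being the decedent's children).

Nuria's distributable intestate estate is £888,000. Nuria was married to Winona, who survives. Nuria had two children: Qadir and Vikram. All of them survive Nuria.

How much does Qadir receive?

Winona takes one-quarter of £888,000 = £222,000. The remaining £666,000 passes to the descendants.
The descendants' portion (£666,000) is divided into 2 shares of £333,000: Qadir and Vikram each take £333,000.

Qadir receives £333,000.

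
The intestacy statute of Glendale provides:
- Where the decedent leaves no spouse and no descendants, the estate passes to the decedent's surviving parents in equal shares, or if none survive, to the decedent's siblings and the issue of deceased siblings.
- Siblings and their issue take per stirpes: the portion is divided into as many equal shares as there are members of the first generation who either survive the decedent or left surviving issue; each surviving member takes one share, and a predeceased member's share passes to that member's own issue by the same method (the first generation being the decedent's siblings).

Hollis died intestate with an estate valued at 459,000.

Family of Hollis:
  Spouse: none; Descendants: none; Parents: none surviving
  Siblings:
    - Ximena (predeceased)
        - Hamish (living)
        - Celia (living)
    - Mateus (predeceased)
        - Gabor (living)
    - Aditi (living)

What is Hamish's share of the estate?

Hamish receives 76,500.

The entire 459,000 passes to the siblings and their issue.
That amount (459,000) is divided into 3 shares of 153,000: Aditi takes 153,000; Ximena's 153,000 share passes to Ximena's issue; Mateus's 153,000 share passes to Mateus's issue.
Ximena's share (153,000) is divided into 2 shares of 76,500: Hamish and Celia each take 76,500.
Mateus's share (153,000) passes entirely to Gabor.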